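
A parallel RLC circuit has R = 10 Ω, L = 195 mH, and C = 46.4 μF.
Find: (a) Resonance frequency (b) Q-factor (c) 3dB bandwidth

Step 1 — Resonance: ω₀ = 1/√(LC) = 1/√(0.195·4.64e-05) = 332.4 rad/s.
Step 2 — f₀ = ω₀/(2π) = 52.91 Hz.
Step 3 — Parallel Q: Q = R/(ω₀L) = 10/(332.4·0.195) = 0.1543.
Step 4 — Bandwidth: Δω = ω₀/Q = 2155 rad/s; BW = Δω/(2π) = 343 Hz.

(a) f₀ = 52.91 Hz  (b) Q = 0.1543  (c) BW = 343 Hz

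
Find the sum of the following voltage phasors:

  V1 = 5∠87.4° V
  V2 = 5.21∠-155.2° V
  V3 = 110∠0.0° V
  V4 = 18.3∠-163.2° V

Step 1 — Convert each phasor to rectangular form:
  V1 = 5·(cos(87.4°) + j·sin(87.4°)) = 0.2268 + j4.995 V
  V2 = 5.21·(cos(-155.2°) + j·sin(-155.2°)) = -4.73 - j2.185 V
  V3 = 110·(cos(0.0°) + j·sin(0.0°)) = 110 V
  V4 = 18.3·(cos(-163.2°) + j·sin(-163.2°)) = -17.52 - j5.289 V
Step 2 — Sum components: V_total = 87.98 - j2.48 V.
Step 3 — Convert to polar: |V_total| = 88.01 V, ∠V_total = -1.6°.

V_total = 88.01∠-1.6° V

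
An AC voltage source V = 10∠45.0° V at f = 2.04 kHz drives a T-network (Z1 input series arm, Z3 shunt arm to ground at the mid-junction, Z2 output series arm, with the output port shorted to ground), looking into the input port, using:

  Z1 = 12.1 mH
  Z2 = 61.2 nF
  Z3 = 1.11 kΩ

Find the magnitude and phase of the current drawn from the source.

Step 1 — Angular frequency: ω = 2π·f = 2π·2040 = 1.282e+04 rad/s.
Step 2 — Component impedances:
  Z1: Z = jωL = j·1.282e+04·0.0121 = 0 + j155.1 Ω
  Z2: Z = 1/(jωC) = -j/(ω·C) = 0 - j1275 Ω
  Z3: Z = R = 1110 Ω
Step 3 — With the output port shorted to ground, the output series arm Z2 runs from the junction to ground; the shunt arm Z3 also runs from the junction to ground. They appear in parallel: Z3 || Z2 = 631.3 - j549.7 Ω.
Step 4 — Series with input arm Z1: Z_in = Z1 + (Z3 || Z2) = 631.3 - j394.6 Ω = 744.5∠-32.0° Ω.
Step 5 — Source phasor: V = 10∠45.0° V = 7.071 + j7.071 V.
Step 6 — Ohm's law: I = V / Z_total = (7.071 + j7.071) / (631.3 - j394.6) = 0.003019 + j0.01309 A.
Step 7 — Convert to polar: |I| = 0.01343 A, ∠I = 77.0°.

I = 0.01343∠77.0° A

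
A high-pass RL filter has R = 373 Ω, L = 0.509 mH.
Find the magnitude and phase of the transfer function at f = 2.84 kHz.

Step 1 — Angular frequency: ω = 2π·2840 = 1.784e+04 rad/s.
Step 2 — Transfer function: H(jω) = jωL/(R + jωL).
Step 3 — Numerator jωL = j·9.083; denominator R + jωL = 373 + j9.083.
Step 4 — H = 0.0005926 + j0.02434.
Step 5 — Magnitude: |H| = 0.02434 (-32.3 dB); phase: φ = 88.6°.

|H| = 0.02434 (-32.3 dB), φ = 88.6°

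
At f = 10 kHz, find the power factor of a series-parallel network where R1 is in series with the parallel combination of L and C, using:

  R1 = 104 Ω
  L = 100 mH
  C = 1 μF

Step 1 — Angular frequency: ω = 2π·f = 2π·1e+04 = 6.283e+04 rad/s.
Step 2 — Component impedances:
  R1: Z = R = 104 Ω
  L: Z = jωL = j·6.283e+04·0.1 = 0 + j6283 Ω
  C: Z = 1/(jωC) = -j/(ω·C) = 0 - j15.92 Ω
Step 3 — Parallel branch: L || C = 1/(1/L + 1/C) = 0 - j15.96 Ω.
Step 4 — Series with R1: Z_total = R1 + (L || C) = 104 - j15.96 Ω = 105.2∠-8.7° Ω.
Step 5 — Power factor: PF = cos(φ) = Re(Z)/|Z| = 104/105.22 = 0.9884.
Step 6 — Type: Im(Z) = -15.96 ⇒ leading (phase φ = -8.7°).

PF = 0.9884 (leading, φ = -8.7°)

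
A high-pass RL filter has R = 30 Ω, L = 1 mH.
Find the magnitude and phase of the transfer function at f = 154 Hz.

Step 1 — Angular frequency: ω = 2π·154 = 967.6 rad/s.
Step 2 — Transfer function: H(jω) = jωL/(R + jωL).
Step 3 — Numerator jωL = j·0.9676; denominator R + jωL = 30 + j0.9676.
Step 4 — H = 0.001039 + j0.03222.
Step 5 — Magnitude: |H| = 0.03224 (-29.8 dB); phase: φ = 88.2°.

|H| = 0.03224 (-29.8 dB), φ = 88.2°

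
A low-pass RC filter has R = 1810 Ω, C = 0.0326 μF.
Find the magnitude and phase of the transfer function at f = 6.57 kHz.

Step 1 — Angular frequency: ω = 2π·6570 = 4.128e+04 rad/s.
Step 2 — Transfer function: H(jω) = 1/(1 + jωRC).
Step 3 — Denominator: 1 + jωRC = 1 + j·4.128e+04·1810·3.26e-08 = 1 + j2.436.
Step 4 — H = 0.1442 - j0.3513.
Step 5 — Magnitude: |H| = 0.3798 (-8.4 dB); phase: φ = -67.7°.

|H| = 0.3798 (-8.4 dB), φ = -67.7°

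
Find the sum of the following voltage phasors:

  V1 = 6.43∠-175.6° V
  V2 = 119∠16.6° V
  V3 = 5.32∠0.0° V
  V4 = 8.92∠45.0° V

Step 1 — Convert each phasor to rectangular form:
  V1 = 6.43·(cos(-175.6°) + j·sin(-175.6°)) = -6.411 - j0.4933 V
  V2 = 119·(cos(16.6°) + j·sin(16.6°)) = 114 + j34 V
  V3 = 5.32·(cos(0.0°) + j·sin(0.0°)) = 5.32 V
  V4 = 8.92·(cos(45.0°) + j·sin(45.0°)) = 6.307 + j6.307 V
Step 2 — Sum components: V_total = 119.3 + j39.81 V.
Step 3 — Convert to polar: |V_total| = 125.7 V, ∠V_total = 18.5°.

V_total = 125.7∠18.5° V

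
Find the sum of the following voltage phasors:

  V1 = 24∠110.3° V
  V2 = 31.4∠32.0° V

Step 1 — Convert each phasor to rectangular form:
  V1 = 24·(cos(110.3°) + j·sin(110.3°)) = -8.326 + j22.51 V
  V2 = 31.4·(cos(32.0°) + j·sin(32.0°)) = 26.63 + j16.64 V
Step 2 — Sum components: V_total = 18.3 + j39.15 V.
Step 3 — Convert to polar: |V_total| = 43.22 V, ∠V_total = 64.9°.

V_total = 43.22∠64.9° V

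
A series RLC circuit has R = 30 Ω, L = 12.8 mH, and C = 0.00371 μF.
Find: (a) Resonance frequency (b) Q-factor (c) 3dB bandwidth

Step 1 — Resonance condition Im(Z)=0 gives ω₀ = 1/√(LC).
Step 2 — ω₀ = 1/√(0.0128·3.71e-09) = 1.451e+05 rad/s.
Step 3 — f₀ = ω₀/(2π) = 2.31e+04 Hz.
Step 4 — Series Q: Q = ω₀L/R = 1.451e+05·0.0128/30 = 61.92.
Step 5 — 3dB bandwidth: Δω = ω₀/Q = 2344 rad/s; BW = Δω/(2π) = 373 Hz.

(a) f₀ = 2.31e+04 Hz  (b) Q = 61.92  (c) BW = 373 Hz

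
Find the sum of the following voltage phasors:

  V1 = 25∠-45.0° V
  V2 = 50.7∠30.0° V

Step 1 — Convert each phasor to rectangular form:
  V1 = 25·(cos(-45.0°) + j·sin(-45.0°)) = 17.68 - j17.68 V
  V2 = 50.7·(cos(30.0°) + j·sin(30.0°)) = 43.91 + j25.35 V
Step 2 — Sum components: V_total = 61.59 + j7.672 V.
Step 3 — Convert to polar: |V_total| = 62.06 V, ∠V_total = 7.1°.

V_total = 62.06∠7.1° V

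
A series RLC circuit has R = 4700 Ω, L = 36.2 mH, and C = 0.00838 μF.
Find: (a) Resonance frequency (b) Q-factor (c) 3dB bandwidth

Step 1 — Resonance: ω₀ = 1/√(LC) = 1/√(0.0362·8.38e-09) = 5.741e+04 rad/s.
Step 2 — f₀ = ω₀/(2π) = 9138 Hz.
Step 3 — Series Q: Q = ω₀L/R = 5.741e+04·0.0362/4700 = 0.4422.
Step 4 — Bandwidth: Δω = ω₀/Q = 1.298e+05 rad/s; BW = Δω/(2π) = 2.066e+04 Hz.

(a) f₀ = 9138 Hz  (b) Q = 0.4422  (c) BW = 2.066e+04 Hz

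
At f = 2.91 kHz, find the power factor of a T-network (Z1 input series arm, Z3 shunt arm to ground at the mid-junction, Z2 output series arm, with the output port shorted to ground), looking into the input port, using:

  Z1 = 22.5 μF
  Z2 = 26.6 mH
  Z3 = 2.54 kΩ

Step 1 — Angular frequency: ω = 2π·f = 2π·2910 = 1.828e+04 rad/s.
Step 2 — Component impedances:
  Z1: Z = 1/(jωC) = -j/(ω·C) = 0 - j2.431 Ω
  Z2: Z = jωL = j·1.828e+04·0.0266 = 0 + j486.4 Ω
  Z3: Z = R = 2540 Ω
Step 3 — With the output port shorted to ground, the output series arm Z2 runs from the junction to ground; the shunt arm Z3 also runs from the junction to ground. They appear in parallel: Z3 || Z2 = 89.83 + j469.2 Ω.
Step 4 — Series with input arm Z1: Z_in = Z1 + (Z3 || Z2) = 89.83 + j466.7 Ω = 475.3∠79.1° Ω.
Step 5 — Power factor: PF = cos(φ) = Re(Z)/|Z| = 89.83/475.3 = 0.189.
Step 6 — Type: Im(Z) = 466.7 ⇒ lagging (phase φ = 79.1°).

PF = 0.189 (lagging, φ = 79.1°)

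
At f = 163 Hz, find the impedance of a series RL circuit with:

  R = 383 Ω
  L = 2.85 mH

Step 1 — Angular frequency: ω = 2π·f = 2π·163 = 1024 rad/s.
Step 2 — Component impedances:
  R: Z = R = 383 Ω
  L: Z = jωL = j·1024·0.00285 = 0 + j2.919 Ω
Step 3 — Series combination: Z_total = R + L = 383 + j2.919 Ω = 383∠0.4° Ω.

Z = 383 + j2.919 Ω = 383∠0.4° Ω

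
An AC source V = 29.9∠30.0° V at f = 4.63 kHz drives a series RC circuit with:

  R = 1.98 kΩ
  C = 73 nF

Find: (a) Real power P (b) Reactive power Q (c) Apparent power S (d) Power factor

Step 1 — Angular frequency: ω = 2π·f = 2π·4630 = 2.909e+04 rad/s.
Step 2 — Component impedances:
  R: Z = R = 1980 Ω
  C: Z = 1/(jωC) = -j/(ω·C) = 0 - j470.9 Ω
Step 3 — Series combination: Z_total = R + C = 1980 - j470.9 Ω = 2035∠-13.4° Ω.
Step 4 — Source phasor: V = 29.9∠30.0° V = 25.89 + j14.95 V.
Step 5 — Current: I = V / Z = 0.01068 + j0.01009 A = 0.01469∠43.4° A.
Step 6 — Complex power: S = V·I* = 0.4273 - j0.1016 VA.
Step 7 — Real power: P = Re(S) = 0.4273 W.
Step 8 — Reactive power: Q = Im(S) = -0.1016 VAR.
Step 9 — Apparent power: |S| = 0.4393 VA.
Step 10 — Power factor: PF = P/|S| = 0.9729 (leading).

(a) P = 0.4273 W  (b) Q = -0.1016 VAR  (c) S = 0.4393 VA  (d) PF = 0.9729 (leading)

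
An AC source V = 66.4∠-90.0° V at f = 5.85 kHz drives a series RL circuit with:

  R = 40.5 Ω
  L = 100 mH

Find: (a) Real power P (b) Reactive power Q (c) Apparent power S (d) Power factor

Step 1 — Angular frequency: ω = 2π·f = 2π·5850 = 3.676e+04 rad/s.
Step 2 — Component impedances:
  R: Z = R = 40.5 Ω
  L: Z = jωL = j·3.676e+04·0.1 = 0 + j3676 Ω
Step 3 — Series combination: Z_total = R + L = 40.5 + j3676 Ω = 3676∠89.4° Ω.
Step 4 — Source phasor: V = 66.4∠-90.0° V = 0 - j66.4 V.
Step 5 — Current: I = V / Z = -0.01806 - j0.000199 A = 0.01806∠-179.4° A.
Step 6 — Complex power: S = V·I* = 0.01321 + j1.199 VA.
Step 7 — Real power: P = Re(S) = 0.01321 W.
Step 8 — Reactive power: Q = Im(S) = 1.199 VAR.
Step 9 — Apparent power: |S| = 1.199 VA.
Step 10 — Power factor: PF = P/|S| = 0.01102 (lagging).

(a) P = 0.01321 W  (b) Q = 1.199 VAR  (c) S = 1.199 VA  (d) PF = 0.01102 (lagging)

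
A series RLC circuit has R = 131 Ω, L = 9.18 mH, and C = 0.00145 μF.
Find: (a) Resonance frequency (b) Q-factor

Step 1 — Resonance condition Im(Z)=0 gives ω₀ = 1/√(LC).
Step 2 — ω₀ = 1/√(0.00918·1.45e-09) = 2.741e+05 rad/s.
Step 3 — f₀ = ω₀/(2π) = 4.362e+04 Hz.
Step 4 — Series Q: Q = ω₀L/R = 2.741e+05·0.00918/131 = 19.21.

(a) f₀ = 4.362e+04 Hz  (b) Q = 19.21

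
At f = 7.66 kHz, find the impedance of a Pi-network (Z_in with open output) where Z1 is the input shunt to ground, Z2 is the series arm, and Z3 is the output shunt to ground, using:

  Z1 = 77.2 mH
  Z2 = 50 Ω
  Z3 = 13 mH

Step 1 — Angular frequency: ω = 2π·f = 2π·7660 = 4.813e+04 rad/s.
Step 2 — Component impedances:
  Z1: Z = jωL = j·4.813e+04·0.0772 = 0 + j3716 Ω
  Z2: Z = R = 50 Ω
  Z3: Z = jωL = j·4.813e+04·0.013 = 0 + j625.7 Ω
Step 3 — With open output, the series arm Z2 and the output shunt Z3 appear in series to ground: Z2 + Z3 = 50 + j625.7 Ω.
Step 4 — Parallel with input shunt Z1: Z_in = Z1 || (Z2 + Z3) = 36.62 + j535.9 Ω = 537.2∠86.1° Ω.

Z = 36.62 + j535.9 Ω = 537.2∠86.1° Ω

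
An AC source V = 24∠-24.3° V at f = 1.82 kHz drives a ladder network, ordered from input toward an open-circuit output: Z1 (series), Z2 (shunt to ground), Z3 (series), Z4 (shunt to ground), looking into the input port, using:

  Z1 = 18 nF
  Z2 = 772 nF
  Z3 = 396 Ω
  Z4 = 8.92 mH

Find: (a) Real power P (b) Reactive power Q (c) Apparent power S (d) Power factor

Step 1 — Angular frequency: ω = 2π·f = 2π·1820 = 1.144e+04 rad/s.
Step 2 — Component impedances:
  Z1: Z = 1/(jωC) = -j/(ω·C) = 0 - j4858 Ω
  Z2: Z = 1/(jωC) = -j/(ω·C) = 0 - j113.3 Ω
  Z3: Z = R = 396 Ω
  Z4: Z = jωL = j·1.144e+04·0.00892 = 0 + j102 Ω
Step 3 — Ladder network (open output): work backward from the far end, alternating series and parallel combinations. Z_in = 32.38 - j4971 Ω = 4971∠-89.6° Ω.
Step 4 — Source phasor: V = 24∠-24.3° V = 21.87 - j9.876 V.
Step 5 — Current: I = V / Z = 0.002016 + j0.004388 A = 0.004828∠65.3° A.
Step 6 — Complex power: S = V·I* = 0.0007548 - j0.1159 VA.
Step 7 — Real power: P = Re(S) = 0.0007548 W.
Step 8 — Reactive power: Q = Im(S) = -0.1159 VAR.
Step 9 — Apparent power: |S| = 0.1159 VA.
Step 10 — Power factor: PF = P/|S| = 0.006513 (leading).

(a) P = 0.0007548 W  (b) Q = -0.1159 VAR  (c) S = 0.1159 VA  (d) PF = 0.006513 (leading)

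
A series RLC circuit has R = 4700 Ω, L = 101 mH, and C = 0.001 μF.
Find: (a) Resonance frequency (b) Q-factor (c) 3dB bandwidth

Step 1 — Resonance: ω₀ = 1/√(LC) = 1/√(0.101·1e-09) = 9.95e+04 rad/s.
Step 2 — f₀ = ω₀/(2π) = 1.584e+04 Hz.
Step 3 — Series Q: Q = ω₀L/R = 9.95e+04·0.101/4700 = 2.138.
Step 4 — Bandwidth: Δω = ω₀/Q = 4.653e+04 rad/s; BW = Δω/(2π) = 7406 Hz.

(a) f₀ = 1.584e+04 Hz  (b) Q = 2.138  (c) BW = 7406 Hz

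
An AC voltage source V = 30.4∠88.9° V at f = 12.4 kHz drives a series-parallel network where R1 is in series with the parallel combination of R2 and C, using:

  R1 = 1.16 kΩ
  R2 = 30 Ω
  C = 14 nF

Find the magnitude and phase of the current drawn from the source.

Step 1 — Angular frequency: ω = 2π·f = 2π·1.24e+04 = 7.791e+04 rad/s.
Step 2 — Component impedances:
  R1: Z = R = 1160 Ω
  R2: Z = R = 30 Ω
  C: Z = 1/(jωC) = -j/(ω·C) = 0 - j916.8 Ω
Step 3 — Parallel branch: R2 || C = 1/(1/R2 + 1/C) = 29.97 - j0.9806 Ω.
Step 4 — Series with R1: Z_total = R1 + (R2 || C) = 1190 - j0.9806 Ω = 1190∠-0.0° Ω.
Step 5 — Source phasor: V = 30.4∠88.9° V = 0.5836 + j30.39 V.
Step 6 — Ohm's law: I = V / Z_total = (0.5836 + j30.39) / (1190 - j0.9806) = 0.0004694 + j0.02554 A.
Step 7 — Convert to polar: |I| = 0.02555 A, ∠I = 88.9°.

I = 0.02555∠88.9° A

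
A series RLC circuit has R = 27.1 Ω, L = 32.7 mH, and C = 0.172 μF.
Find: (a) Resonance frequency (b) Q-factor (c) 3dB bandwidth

Step 1 — Resonance condition Im(Z)=0 gives ω₀ = 1/√(LC).
Step 2 — ω₀ = 1/√(0.0327·1.72e-07) = 1.333e+04 rad/s.
Step 3 — f₀ = ω₀/(2π) = 2122 Hz.
Step 4 — Series Q: Q = ω₀L/R = 1.333e+04·0.0327/27.1 = 16.09.
Step 5 — 3dB bandwidth: Δω = ω₀/Q = 828.7 rad/s; BW = Δω/(2π) = 131.9 Hz.

(a) f₀ = 2122 Hz  (b) Q = 16.09  (c) BW = 131.9 Hz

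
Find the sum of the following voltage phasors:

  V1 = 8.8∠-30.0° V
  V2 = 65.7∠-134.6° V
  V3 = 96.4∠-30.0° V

Step 1 — Convert each phasor to rectangular form:
  V1 = 8.8·(cos(-30.0°) + j·sin(-30.0°)) = 7.621 - j4.4 V
  V2 = 65.7·(cos(-134.6°) + j·sin(-134.6°)) = -46.13 - j46.78 V
  V3 = 96.4·(cos(-30.0°) + j·sin(-30.0°)) = 83.48 - j48.2 V
Step 2 — Sum components: V_total = 44.97 - j99.38 V.
Step 3 — Convert to polar: |V_total| = 109.1 V, ∠V_total = -65.7°.

V_total = 109.1∠-65.7° V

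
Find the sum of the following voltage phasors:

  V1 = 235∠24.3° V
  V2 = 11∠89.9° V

Step 1 — Convert each phasor to rectangular form:
  V1 = 235·(cos(24.3°) + j·sin(24.3°)) = 214.2 + j96.71 V
  V2 = 11·(cos(89.9°) + j·sin(89.9°)) = 0.0192 + j11 V
Step 2 — Sum components: V_total = 214.2 + j107.7 V.
Step 3 — Convert to polar: |V_total| = 239.8 V, ∠V_total = 26.7°.

V_total = 239.8∠26.7° V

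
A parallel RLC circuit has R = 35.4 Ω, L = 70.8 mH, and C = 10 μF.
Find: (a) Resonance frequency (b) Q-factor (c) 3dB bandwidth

Step 1 — Resonance: ω₀ = 1/√(LC) = 1/√(0.0708·1e-05) = 1188 rad/s.
Step 2 — f₀ = ω₀/(2π) = 189.1 Hz.
Step 3 — Parallel Q: Q = R/(ω₀L) = 35.4/(1188·0.0708) = 0.4207.
Step 4 — Bandwidth: Δω = ω₀/Q = 2825 rad/s; BW = Δω/(2π) = 449.6 Hz.

(a) f₀ = 189.1 Hz  (b) Q = 0.4207  (c) BW = 449.6 Hz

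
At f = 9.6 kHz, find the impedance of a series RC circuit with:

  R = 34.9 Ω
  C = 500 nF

Step 1 — Angular frequency: ω = 2π·f = 2π·9600 = 6.032e+04 rad/s.
Step 2 — Component impedances:
  R: Z = R = 34.9 Ω
  C: Z = 1/(jωC) = -j/(ω·C) = 0 - j33.16 Ω
Step 3 — Series combination: Z_total = R + C = 34.9 - j33.16 Ω = 48.14∠-43.5° Ω.

Z = 34.9 - j33.16 Ω = 48.14∠-43.5° Ω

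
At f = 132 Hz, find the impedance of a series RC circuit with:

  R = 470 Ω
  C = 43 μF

Step 1 — Angular frequency: ω = 2π·f = 2π·132 = 829.4 rad/s.
Step 2 — Component impedances:
  R: Z = R = 470 Ω
  C: Z = 1/(jωC) = -j/(ω·C) = 0 - j28.04 Ω
Step 3 — Series combination: Z_total = R + C = 470 - j28.04 Ω = 470.8∠-3.4° Ω.

Z = 470 - j28.04 Ω = 470.8∠-3.4° Ω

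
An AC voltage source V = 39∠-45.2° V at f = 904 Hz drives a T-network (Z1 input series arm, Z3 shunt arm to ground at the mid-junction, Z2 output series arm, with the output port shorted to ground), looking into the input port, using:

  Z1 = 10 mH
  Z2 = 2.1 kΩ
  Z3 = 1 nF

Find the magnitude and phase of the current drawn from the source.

Step 1 — Angular frequency: ω = 2π·f = 2π·904 = 5680 rad/s.
Step 2 — Component impedances:
  Z1: Z = jωL = j·5680·0.01 = 0 + j56.8 Ω
  Z2: Z = R = 2100 Ω
  Z3: Z = 1/(jωC) = -j/(ω·C) = 0 - j1.761e+05 Ω
Step 3 — With the output port shorted to ground, the output series arm Z2 runs from the junction to ground; the shunt arm Z3 also runs from the junction to ground. They appear in parallel: Z3 || Z2 = 2100 - j25.05 Ω.
Step 4 — Series with input arm Z1: Z_in = Z1 + (Z3 || Z2) = 2100 + j31.75 Ω = 2100∠0.9° Ω.
Step 5 — Source phasor: V = 39∠-45.2° V = 27.48 - j27.67 V.
Step 6 — Ohm's law: I = V / Z_total = (27.48 - j27.67) / (2100 + j31.75) = 0.01289 - j0.01337 A.
Step 7 — Convert to polar: |I| = 0.01857 A, ∠I = -46.1°.

I = 0.01857∠-46.1° A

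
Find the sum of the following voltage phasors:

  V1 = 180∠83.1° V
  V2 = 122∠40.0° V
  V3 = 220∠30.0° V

Step 1 — Convert each phasor to rectangular form:
  V1 = 180·(cos(83.1°) + j·sin(83.1°)) = 21.62 + j178.7 V
  V2 = 122·(cos(40.0°) + j·sin(40.0°)) = 93.46 + j78.42 V
  V3 = 220·(cos(30.0°) + j·sin(30.0°)) = 190.5 + j110 V
Step 2 — Sum components: V_total = 305.6 + j367.1 V.
Step 3 — Convert to polar: |V_total| = 477.7 V, ∠V_total = 50.2°.

V_total = 477.7∠50.2° V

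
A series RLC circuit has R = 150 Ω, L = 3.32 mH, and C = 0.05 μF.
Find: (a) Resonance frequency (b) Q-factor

Step 1 — Resonance condition Im(Z)=0 gives ω₀ = 1/√(LC).
Step 2 — ω₀ = 1/√(0.00332·5e-08) = 7.762e+04 rad/s.
Step 3 — f₀ = ω₀/(2π) = 1.235e+04 Hz.
Step 4 — Series Q: Q = ω₀L/R = 7.762e+04·0.00332/150 = 1.718.

(a) f₀ = 1.235e+04 Hz  (b) Q = 1.718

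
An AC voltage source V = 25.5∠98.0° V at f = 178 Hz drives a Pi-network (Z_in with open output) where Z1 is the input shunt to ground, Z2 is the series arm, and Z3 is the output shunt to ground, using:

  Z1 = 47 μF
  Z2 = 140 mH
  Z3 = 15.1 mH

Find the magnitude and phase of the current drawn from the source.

Step 1 — Angular frequency: ω = 2π·f = 2π·178 = 1118 rad/s.
Step 2 — Component impedances:
  Z1: Z = 1/(jωC) = -j/(ω·C) = 0 - j19.02 Ω
  Z2: Z = jωL = j·1118·0.14 = 0 + j156.6 Ω
  Z3: Z = jωL = j·1118·0.0151 = 0 + j16.89 Ω
Step 3 — With open output, the series arm Z2 and the output shunt Z3 appear in series to ground: Z2 + Z3 = 0 + j173.5 Ω.
Step 4 — Parallel with input shunt Z1: Z_in = Z1 || (Z2 + Z3) = 0 - j21.37 Ω = 21.37∠-90.0° Ω.
Step 5 — Source phasor: V = 25.5∠98.0° V = -3.549 + j25.25 V.
Step 6 — Ohm's law: I = V / Z_total = (-3.549 + j25.25) / (0 - j21.37) = -1.182 - j0.1661 A.
Step 7 — Convert to polar: |I| = 1.193 A, ∠I = -172.0°.

I = 1.193∠-172.0° A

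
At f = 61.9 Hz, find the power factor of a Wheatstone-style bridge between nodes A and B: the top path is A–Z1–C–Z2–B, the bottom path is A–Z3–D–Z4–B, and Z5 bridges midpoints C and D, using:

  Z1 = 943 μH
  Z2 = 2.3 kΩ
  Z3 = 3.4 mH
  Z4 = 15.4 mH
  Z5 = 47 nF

Step 1 — Angular frequency: ω = 2π·f = 2π·61.9 = 388.9 rad/s.
Step 2 — Component impedances:
  Z1: Z = jωL = j·388.9·0.000943 = 0 + j0.3668 Ω
  Z2: Z = R = 2300 Ω
  Z3: Z = jωL = j·388.9·0.0034 = 0 + j1.322 Ω
  Z4: Z = jωL = j·388.9·0.0154 = 0 + j5.99 Ω
  Z5: Z = 1/(jωC) = -j/(ω·C) = 0 - j5.471e+04 Ω
Step 3 — Bridge requires nodal analysis (the Z5 bridge couples midpoints C and D, so the two paths cannot be reduced to a simple series/parallel combination). Setting node B to ground and injecting 1 A at node A, the 3-node admittance system at A, C, D solves to V_A = Z_AB = 0.02324 + j7.312 Ω = 7.312∠89.8° Ω.
Step 4 — Power factor: PF = cos(φ) = Re(Z)/|Z| = 0.023245/7.3119 = 0.003179.
Step 5 — Type: Im(Z) = 7.312 ⇒ lagging (phase φ = 89.8°).

PF = 0.003179 (lagging, φ = 89.8°)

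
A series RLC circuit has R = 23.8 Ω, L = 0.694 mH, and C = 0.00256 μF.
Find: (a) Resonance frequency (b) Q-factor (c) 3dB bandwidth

Step 1 — Resonance: ω₀ = 1/√(LC) = 1/√(0.000694·2.56e-09) = 7.502e+05 rad/s.
Step 2 — f₀ = ω₀/(2π) = 1.194e+05 Hz.
Step 3 — Series Q: Q = ω₀L/R = 7.502e+05·0.000694/23.8 = 21.88.
Step 4 — Bandwidth: Δω = ω₀/Q = 3.429e+04 rad/s; BW = Δω/(2π) = 5458 Hz.

(a) f₀ = 1.194e+05 Hz  (b) Q = 21.88  (c) BW = 5458 Hz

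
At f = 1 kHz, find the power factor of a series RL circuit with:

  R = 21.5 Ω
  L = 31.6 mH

Step 1 — Angular frequency: ω = 2π·f = 2π·1000 = 6283 rad/s.
Step 2 — Component impedances:
  R: Z = R = 21.5 Ω
  L: Z = jωL = j·6283·0.0316 = 0 + j198.5 Ω
Step 3 — Series combination: Z_total = R + L = 21.5 + j198.5 Ω = 199.7∠83.8° Ω.
Step 4 — Power factor: PF = cos(φ) = Re(Z)/|Z| = 21.5/199.7 = 0.1077.
Step 5 — Type: Im(Z) = 198.5 ⇒ lagging (phase φ = 83.8°).

PF = 0.1077 (lagging, φ = 83.8°)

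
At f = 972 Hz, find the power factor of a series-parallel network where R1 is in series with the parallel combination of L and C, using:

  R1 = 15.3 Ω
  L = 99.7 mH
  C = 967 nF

Step 1 — Angular frequency: ω = 2π·f = 2π·972 = 6107 rad/s.
Step 2 — Component impedances:
  R1: Z = R = 15.3 Ω
  L: Z = jωL = j·6107·0.0997 = 0 + j608.9 Ω
  C: Z = 1/(jωC) = -j/(ω·C) = 0 - j169.3 Ω
Step 3 — Parallel branch: L || C = 1/(1/L + 1/C) = 0 - j234.6 Ω.
Step 4 — Series with R1: Z_total = R1 + (L || C) = 15.3 - j234.6 Ω = 235.1∠-86.3° Ω.
Step 5 — Power factor: PF = cos(φ) = Re(Z)/|Z| = 15.3/235.05 = 0.06509.
Step 6 — Type: Im(Z) = -234.6 ⇒ leading (phase φ = -86.3°).

PF = 0.06509 (leading, φ = -86.3°)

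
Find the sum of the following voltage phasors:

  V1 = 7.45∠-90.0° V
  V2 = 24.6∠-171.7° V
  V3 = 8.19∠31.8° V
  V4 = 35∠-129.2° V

Step 1 — Convert each phasor to rectangular form:
  V1 = 7.45·(cos(-90.0°) + j·sin(-90.0°)) = 0 - j7.45 V
  V2 = 24.6·(cos(-171.7°) + j·sin(-171.7°)) = -24.34 - j3.551 V
  V3 = 8.19·(cos(31.8°) + j·sin(31.8°)) = 6.961 + j4.316 V
  V4 = 35·(cos(-129.2°) + j·sin(-129.2°)) = -22.12 - j27.12 V
Step 2 — Sum components: V_total = -39.5 - j33.81 V.
Step 3 — Convert to polar: |V_total| = 51.99 V, ∠V_total = -139.4°.

V_total = 51.99∠-139.4° V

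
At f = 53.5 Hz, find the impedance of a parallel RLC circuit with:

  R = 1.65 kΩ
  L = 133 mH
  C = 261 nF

Step 1 — Angular frequency: ω = 2π·f = 2π·53.5 = 336.2 rad/s.
Step 2 — Component impedances:
  R: Z = R = 1650 Ω
  L: Z = jωL = j·336.2·0.133 = 0 + j44.71 Ω
  C: Z = 1/(jωC) = -j/(ω·C) = 0 - j1.14e+04 Ω
Step 3 — Parallel combination: 1/Z_total = 1/R + 1/L + 1/C; Z_total = 1.22 + j44.85 Ω = 44.87∠88.4° Ω.

Z = 1.22 + j44.85 Ω = 44.87∠88.4° Ω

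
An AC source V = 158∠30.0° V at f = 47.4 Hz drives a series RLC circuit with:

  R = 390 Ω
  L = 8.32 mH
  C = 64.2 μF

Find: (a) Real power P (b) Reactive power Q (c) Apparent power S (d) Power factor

Step 1 — Angular frequency: ω = 2π·f = 2π·47.4 = 297.8 rad/s.
Step 2 — Component impedances:
  R: Z = R = 390 Ω
  L: Z = jωL = j·297.8·0.00832 = 0 + j2.478 Ω
  C: Z = 1/(jωC) = -j/(ω·C) = 0 - j52.3 Ω
Step 3 — Series combination: Z_total = R + L + C = 390 - j49.82 Ω = 393.2∠-7.3° Ω.
Step 4 — Source phasor: V = 158∠30.0° V = 136.8 + j79 V.
Step 5 — Current: I = V / Z = 0.3198 + j0.2434 A = 0.4019∠37.3° A.
Step 6 — Complex power: S = V·I* = 62.98 - j8.046 VA.
Step 7 — Real power: P = Re(S) = 62.98 W.
Step 8 — Reactive power: Q = Im(S) = -8.046 VAR.
Step 9 — Apparent power: |S| = 63.49 VA.
Step 10 — Power factor: PF = P/|S| = 0.9919 (leading).

(a) P = 62.98 W  (b) Q = -8.046 VAR  (c) S = 63.49 VA  (d) PF = 0.9919 (leading)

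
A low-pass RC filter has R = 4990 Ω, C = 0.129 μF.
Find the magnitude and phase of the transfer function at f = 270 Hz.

Step 1 — Angular frequency: ω = 2π·270 = 1696 rad/s.
Step 2 — Transfer function: H(jω) = 1/(1 + jωRC).
Step 3 — Denominator: 1 + jωRC = 1 + j·1696·4990·1.29e-07 = 1 + j1.092.
Step 4 — H = 0.4561 - j0.4981.
Step 5 — Magnitude: |H| = 0.6753 (-3.4 dB); phase: φ = -47.5°.

|H| = 0.6753 (-3.4 dB), φ = -47.5°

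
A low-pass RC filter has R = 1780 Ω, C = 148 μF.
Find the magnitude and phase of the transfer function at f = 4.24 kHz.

Step 1 — Angular frequency: ω = 2π·4240 = 2.664e+04 rad/s.
Step 2 — Transfer function: H(jω) = 1/(1 + jωRC).
Step 3 — Denominator: 1 + jωRC = 1 + j·2.664e+04·1780·0.000148 = 1 + j7018.
Step 4 — H = 2.03e-08 - j0.0001425.
Step 5 — Magnitude: |H| = 0.0001425 (-76.9 dB); phase: φ = -90.0°.

|H| = 0.0001425 (-76.9 dB), φ = -90.0°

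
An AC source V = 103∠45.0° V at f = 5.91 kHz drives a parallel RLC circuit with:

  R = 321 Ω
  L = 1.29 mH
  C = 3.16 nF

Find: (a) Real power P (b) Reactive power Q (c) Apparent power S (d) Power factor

Step 1 — Angular frequency: ω = 2π·f = 2π·5910 = 3.713e+04 rad/s.
Step 2 — Component impedances:
  R: Z = R = 321 Ω
  L: Z = jωL = j·3.713e+04·0.00129 = 0 + j47.9 Ω
  C: Z = 1/(jωC) = -j/(ω·C) = 0 - j8522 Ω
Step 3 — Parallel combination: 1/Z_total = 1/R + 1/L + 1/C; Z_total = 7.07 + j47.11 Ω = 47.64∠81.5° Ω.
Step 4 — Source phasor: V = 103∠45.0° V = 72.83 + j72.83 V.
Step 5 — Current: I = V / Z = 1.739 - j1.285 A = 2.162∠-36.5° A.
Step 6 — Complex power: S = V·I* = 33.05 + j220.2 VA.
Step 7 — Real power: P = Re(S) = 33.05 W.
Step 8 — Reactive power: Q = Im(S) = 220.2 VAR.
Step 9 — Apparent power: |S| = 222.7 VA.
Step 10 — Power factor: PF = P/|S| = 0.1484 (lagging).

(a) P = 33.05 W  (b) Q = 220.2 VAR  (c) S = 222.7 VA  (d) PF = 0.1484 (lagging)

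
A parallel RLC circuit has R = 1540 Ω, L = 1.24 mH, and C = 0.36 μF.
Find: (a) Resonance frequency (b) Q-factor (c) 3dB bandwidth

Step 1 — Resonance: ω₀ = 1/√(LC) = 1/√(0.00124·3.6e-07) = 4.733e+04 rad/s.
Step 2 — f₀ = ω₀/(2π) = 7533 Hz.
Step 3 — Parallel Q: Q = R/(ω₀L) = 1540/(4.733e+04·0.00124) = 26.24.
Step 4 — Bandwidth: Δω = ω₀/Q = 1804 rad/s; BW = Δω/(2π) = 287.1 Hz.

(a) f₀ = 7533 Hz  (b) Q = 26.24  (c) BW = 287.1 Hz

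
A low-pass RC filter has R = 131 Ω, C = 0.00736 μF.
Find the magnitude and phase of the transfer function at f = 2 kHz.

Step 1 — Angular frequency: ω = 2π·2000 = 1.257e+04 rad/s.
Step 2 — Transfer function: H(jω) = 1/(1 + jωRC).
Step 3 — Denominator: 1 + jωRC = 1 + j·1.257e+04·131·7.36e-09 = 1 + j0.01212.
Step 4 — H = 0.9999 - j0.01211.
Step 5 — Magnitude: |H| = 0.9999 (-0.0 dB); phase: φ = -0.7°.

|H| = 0.9999 (-0.0 dB), φ = -0.7°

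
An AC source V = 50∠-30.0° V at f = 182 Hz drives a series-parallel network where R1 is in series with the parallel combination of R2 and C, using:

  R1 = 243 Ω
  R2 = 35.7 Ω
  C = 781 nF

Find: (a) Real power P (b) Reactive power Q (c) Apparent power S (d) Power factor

Step 1 — Angular frequency: ω = 2π·f = 2π·182 = 1144 rad/s.
Step 2 — Component impedances:
  R1: Z = R = 243 Ω
  R2: Z = R = 35.7 Ω
  C: Z = 1/(jωC) = -j/(ω·C) = 0 - j1120 Ω
Step 3 — Parallel branch: R2 || C = 1/(1/R2 + 1/C) = 35.66 - j1.137 Ω.
Step 4 — Series with R1: Z_total = R1 + (R2 || C) = 278.7 - j1.137 Ω = 278.7∠-0.2° Ω.
Step 5 — Source phasor: V = 50∠-30.0° V = 43.3 - j25 V.
Step 6 — Current: I = V / Z = 0.1558 - j0.08908 A = 0.1794∠-29.8° A.
Step 7 — Complex power: S = V·I* = 8.971 - j0.03661 VA.
Step 8 — Real power: P = Re(S) = 8.971 W.
Step 9 — Reactive power: Q = Im(S) = -0.03661 VAR.
Step 10 — Apparent power: |S| = 8.971 VA.
Step 11 — Power factor: PF = P/|S| = 1 (leading).

(a) P = 8.971 W  (b) Q = -0.03661 VAR  (c) S = 8.971 VA  (d) PF = 1 (leading)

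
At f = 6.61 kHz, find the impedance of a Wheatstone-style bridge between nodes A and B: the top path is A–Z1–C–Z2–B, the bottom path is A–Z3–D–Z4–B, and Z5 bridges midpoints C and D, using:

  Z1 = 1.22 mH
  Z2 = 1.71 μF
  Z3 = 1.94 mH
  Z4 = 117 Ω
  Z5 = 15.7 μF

Step 1 — Angular frequency: ω = 2π·f = 2π·6610 = 4.153e+04 rad/s.
Step 2 — Component impedances:
  Z1: Z = jωL = j·4.153e+04·0.00122 = 0 + j50.67 Ω
  Z2: Z = 1/(jωC) = -j/(ω·C) = 0 - j14.08 Ω
  Z3: Z = jωL = j·4.153e+04·0.00194 = 0 + j80.57 Ω
  Z4: Z = R = 117 Ω
  Z5: Z = 1/(jωC) = -j/(ω·C) = 0 - j1.534 Ω
Step 3 — Bridge requires nodal analysis (the Z5 bridge couples midpoints C and D, so the two paths cannot be reduced to a simple series/parallel combination). Setting node B to ground and injecting 1 A at node A, the 3-node admittance system at A, C, D solves to V_A = Z_AB = 1.81 + j17.04 Ω = 17.13∠83.9° Ω.

Z = 1.81 + j17.04 Ω = 17.13∠83.9° Ω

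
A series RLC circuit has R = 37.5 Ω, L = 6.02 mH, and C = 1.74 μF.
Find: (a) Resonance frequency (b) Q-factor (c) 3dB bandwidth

Step 1 — Resonance condition Im(Z)=0 gives ω₀ = 1/√(LC).
Step 2 — ω₀ = 1/√(0.00602·1.74e-06) = 9771 rad/s.
Step 3 — f₀ = ω₀/(2π) = 1555 Hz.
Step 4 — Series Q: Q = ω₀L/R = 9771·0.00602/37.5 = 1.569.
Step 5 — 3dB bandwidth: Δω = ω₀/Q = 6229 rad/s; BW = Δω/(2π) = 991.4 Hz.

(a) f₀ = 1555 Hz  (b) Q = 1.569  (c) BW = 991.4 Hz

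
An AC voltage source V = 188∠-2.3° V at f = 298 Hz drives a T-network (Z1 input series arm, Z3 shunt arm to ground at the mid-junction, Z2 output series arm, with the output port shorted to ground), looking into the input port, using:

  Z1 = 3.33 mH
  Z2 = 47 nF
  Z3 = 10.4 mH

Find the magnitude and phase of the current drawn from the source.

Step 1 — Angular frequency: ω = 2π·f = 2π·298 = 1872 rad/s.
Step 2 — Component impedances:
  Z1: Z = jωL = j·1872·0.00333 = 0 + j6.235 Ω
  Z2: Z = 1/(jωC) = -j/(ω·C) = 0 - j1.136e+04 Ω
  Z3: Z = jωL = j·1872·0.0104 = 0 + j19.47 Ω
Step 3 — With the output port shorted to ground, the output series arm Z2 runs from the junction to ground; the shunt arm Z3 also runs from the junction to ground. They appear in parallel: Z3 || Z2 = 0 + j19.51 Ω.
Step 4 — Series with input arm Z1: Z_in = Z1 + (Z3 || Z2) = 0 + j25.74 Ω = 25.74∠90.0° Ω.
Step 5 — Source phasor: V = 188∠-2.3° V = 187.8 - j7.545 V.
Step 6 — Ohm's law: I = V / Z_total = (187.8 - j7.545) / (0 + j25.74) = -0.2931 - j7.298 A.
Step 7 — Convert to polar: |I| = 7.303 A, ∠I = -92.3°.

I = 7.303∠-92.3° A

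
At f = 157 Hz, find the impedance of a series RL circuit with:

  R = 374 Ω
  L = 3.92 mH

Step 1 — Angular frequency: ω = 2π·f = 2π·157 = 986.5 rad/s.
Step 2 — Component impedances:
  R: Z = R = 374 Ω
  L: Z = jωL = j·986.5·0.00392 = 0 + j3.867 Ω
Step 3 — Series combination: Z_total = R + L = 374 + j3.867 Ω = 374∠0.6° Ω.

Z = 374 + j3.867 Ω = 374∠0.6° Ω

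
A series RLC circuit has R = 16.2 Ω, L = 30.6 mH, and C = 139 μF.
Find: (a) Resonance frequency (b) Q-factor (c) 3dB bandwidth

Step 1 — Resonance condition Im(Z)=0 gives ω₀ = 1/√(LC).
Step 2 — ω₀ = 1/√(0.0306·0.000139) = 484.9 rad/s.
Step 3 — f₀ = ω₀/(2π) = 77.17 Hz.
Step 4 — Series Q: Q = ω₀L/R = 484.9·0.0306/16.2 = 0.9159.
Step 5 — 3dB bandwidth: Δω = ω₀/Q = 529.4 rad/s; BW = Δω/(2π) = 84.26 Hz.

(a) f₀ = 77.17 Hz  (b) Q = 0.9159  (c) BW = 84.26 Hz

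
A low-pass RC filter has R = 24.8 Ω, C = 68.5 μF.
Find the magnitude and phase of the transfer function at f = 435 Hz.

Step 1 — Angular frequency: ω = 2π·435 = 2733 rad/s.
Step 2 — Transfer function: H(jω) = 1/(1 + jωRC).
Step 3 — Denominator: 1 + jωRC = 1 + j·2733·24.8·6.85e-05 = 1 + j4.643.
Step 4 — H = 0.04433 - j0.2058.
Step 5 — Magnitude: |H| = 0.2105 (-13.5 dB); phase: φ = -77.8°.

|H| = 0.2105 (-13.5 dB), φ = -77.8°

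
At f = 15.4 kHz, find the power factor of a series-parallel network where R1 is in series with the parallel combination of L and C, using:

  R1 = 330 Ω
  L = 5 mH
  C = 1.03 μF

Step 1 — Angular frequency: ω = 2π·f = 2π·1.54e+04 = 9.676e+04 rad/s.
Step 2 — Component impedances:
  R1: Z = R = 330 Ω
  L: Z = jωL = j·9.676e+04·0.005 = 0 + j483.8 Ω
  C: Z = 1/(jωC) = -j/(ω·C) = 0 - j10.03 Ω
Step 3 — Parallel branch: L || C = 1/(1/L + 1/C) = 0 - j10.25 Ω.
Step 4 — Series with R1: Z_total = R1 + (L || C) = 330 - j10.25 Ω = 330.2∠-1.8° Ω.
Step 5 — Power factor: PF = cos(φ) = Re(Z)/|Z| = 330/330.16 = 0.9995.
Step 6 — Type: Im(Z) = -10.25 ⇒ leading (phase φ = -1.8°).

PF = 0.9995 (leading, φ = -1.8°)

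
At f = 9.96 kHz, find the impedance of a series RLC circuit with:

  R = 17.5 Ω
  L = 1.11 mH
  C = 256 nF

Step 1 — Angular frequency: ω = 2π·f = 2π·9960 = 6.258e+04 rad/s.
Step 2 — Component impedances:
  R: Z = R = 17.5 Ω
  L: Z = jωL = j·6.258e+04·0.00111 = 0 + j69.46 Ω
  C: Z = 1/(jωC) = -j/(ω·C) = 0 - j62.42 Ω
Step 3 — Series combination: Z_total = R + L + C = 17.5 + j7.045 Ω = 18.86∠21.9° Ω.

Z = 17.5 + j7.045 Ω = 18.86∠21.9° Ω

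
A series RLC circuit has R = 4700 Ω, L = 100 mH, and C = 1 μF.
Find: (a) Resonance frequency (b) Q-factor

Step 1 — Resonance condition Im(Z)=0 gives ω₀ = 1/√(LC).
Step 2 — ω₀ = 1/√(0.1·1e-06) = 3162 rad/s.
Step 3 — f₀ = ω₀/(2π) = 503.3 Hz.
Step 4 — Series Q: Q = ω₀L/R = 3162·0.1/4700 = 0.06728.

(a) f₀ = 503.3 Hz  (b) Q = 0.06728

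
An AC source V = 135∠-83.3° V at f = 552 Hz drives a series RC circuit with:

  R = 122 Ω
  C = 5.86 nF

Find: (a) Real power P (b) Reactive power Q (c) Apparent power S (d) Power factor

Step 1 — Angular frequency: ω = 2π·f = 2π·552 = 3468 rad/s.
Step 2 — Component impedances:
  R: Z = R = 122 Ω
  C: Z = 1/(jωC) = -j/(ω·C) = 0 - j4.92e+04 Ω
Step 3 — Series combination: Z_total = R + C = 122 - j4.92e+04 Ω = 4.92e+04∠-89.9° Ω.
Step 4 — Source phasor: V = 135∠-83.3° V = 15.75 - j134.1 V.
Step 5 — Current: I = V / Z = 0.002726 + j0.0003134 A = 0.002744∠6.6° A.
Step 6 — Complex power: S = V·I* = 0.0009185 - j0.3704 VA.
Step 7 — Real power: P = Re(S) = 0.0009185 W.
Step 8 — Reactive power: Q = Im(S) = -0.3704 VAR.
Step 9 — Apparent power: |S| = 0.3704 VA.
Step 10 — Power factor: PF = P/|S| = 0.00248 (leading).

(a) P = 0.0009185 W  (b) Q = -0.3704 VAR  (c) S = 0.3704 VA  (d) PF = 0.00248 (leading)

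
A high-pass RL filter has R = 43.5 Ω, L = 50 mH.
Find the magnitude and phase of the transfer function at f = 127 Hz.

Step 1 — Angular frequency: ω = 2π·127 = 798 rad/s.
Step 2 — Transfer function: H(jω) = jωL/(R + jωL).
Step 3 — Numerator jωL = j·39.9; denominator R + jωL = 43.5 + j39.9.
Step 4 — H = 0.4569 + j0.4981.
Step 5 — Magnitude: |H| = 0.6759 (-3.4 dB); phase: φ = 47.5°.

|H| = 0.6759 (-3.4 dB), φ = 47.5°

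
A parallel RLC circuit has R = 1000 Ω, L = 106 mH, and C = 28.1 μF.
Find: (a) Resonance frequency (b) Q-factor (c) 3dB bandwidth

Step 1 — Resonance: ω₀ = 1/√(LC) = 1/√(0.106·2.81e-05) = 579.4 rad/s.
Step 2 — f₀ = ω₀/(2π) = 92.22 Hz.
Step 3 — Parallel Q: Q = R/(ω₀L) = 1000/(579.4·0.106) = 16.28.
Step 4 — Bandwidth: Δω = ω₀/Q = 35.59 rad/s; BW = Δω/(2π) = 5.664 Hz.

(a) f₀ = 92.22 Hz  (b) Q = 16.28  (c) BW = 5.664 Hz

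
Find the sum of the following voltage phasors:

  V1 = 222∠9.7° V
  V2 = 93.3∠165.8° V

Step 1 — Convert each phasor to rectangular form:
  V1 = 222·(cos(9.7°) + j·sin(9.7°)) = 218.8 + j37.4 V
  V2 = 93.3·(cos(165.8°) + j·sin(165.8°)) = -90.45 + j22.89 V
Step 2 — Sum components: V_total = 128.4 + j60.29 V.
Step 3 — Convert to polar: |V_total| = 141.8 V, ∠V_total = 25.2°.

V_total = 141.8∠25.2° V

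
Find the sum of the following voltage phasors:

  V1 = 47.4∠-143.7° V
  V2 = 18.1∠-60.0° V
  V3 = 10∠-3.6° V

Step 1 — Convert each phasor to rectangular form:
  V1 = 47.4·(cos(-143.7°) + j·sin(-143.7°)) = -38.2 - j28.06 V
  V2 = 18.1·(cos(-60.0°) + j·sin(-60.0°)) = 9.05 - j15.68 V
  V3 = 10·(cos(-3.6°) + j·sin(-3.6°)) = 9.98 - j0.6279 V
Step 2 — Sum components: V_total = -19.17 - j44.36 V.
Step 3 — Convert to polar: |V_total| = 48.33 V, ∠V_total = -113.4°.

V_total = 48.33∠-113.4° V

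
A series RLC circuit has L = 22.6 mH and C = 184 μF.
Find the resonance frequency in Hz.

Step 1 — Resonance condition Im(Z)=0 gives ω₀ = 1/√(LC).
Step 2 — ω₀ = 1/√(0.0226·0.000184) = 490.4 rad/s.
Step 3 — f₀ = ω₀/(2π) = 78.05 Hz.

f₀ = 78.05 Hz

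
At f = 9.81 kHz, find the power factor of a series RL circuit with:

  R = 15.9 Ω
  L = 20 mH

Step 1 — Angular frequency: ω = 2π·f = 2π·9810 = 6.164e+04 rad/s.
Step 2 — Component impedances:
  R: Z = R = 15.9 Ω
  L: Z = jωL = j·6.164e+04·0.02 = 0 + j1233 Ω
Step 3 — Series combination: Z_total = R + L = 15.9 + j1233 Ω = 1233∠89.3° Ω.
Step 4 — Power factor: PF = cos(φ) = Re(Z)/|Z| = 15.9/1233 = 0.0129.
Step 5 — Type: Im(Z) = 1233 ⇒ lagging (phase φ = 89.3°).

PF = 0.0129 (lagging, φ = 89.3°)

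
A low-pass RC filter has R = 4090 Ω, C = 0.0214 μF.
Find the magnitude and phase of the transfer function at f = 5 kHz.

Step 1 — Angular frequency: ω = 2π·5000 = 3.142e+04 rad/s.
Step 2 — Transfer function: H(jω) = 1/(1 + jωRC).
Step 3 — Denominator: 1 + jωRC = 1 + j·3.142e+04·4090·2.14e-08 = 1 + j2.75.
Step 4 — H = 0.1168 - j0.3212.
Step 5 — Magnitude: |H| = 0.3418 (-9.3 dB); phase: φ = -70.0°.

|H| = 0.3418 (-9.3 dB), φ = -70.0°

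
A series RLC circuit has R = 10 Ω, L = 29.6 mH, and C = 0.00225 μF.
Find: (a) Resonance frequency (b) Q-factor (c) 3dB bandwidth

Step 1 — Resonance: ω₀ = 1/√(LC) = 1/√(0.0296·2.25e-09) = 1.225e+05 rad/s.
Step 2 — f₀ = ω₀/(2π) = 1.95e+04 Hz.
Step 3 — Series Q: Q = ω₀L/R = 1.225e+05·0.0296/10 = 362.7.
Step 4 — Bandwidth: Δω = ω₀/Q = 337.8 rad/s; BW = Δω/(2π) = 53.77 Hz.

(a) f₀ = 1.95e+04 Hz  (b) Q = 362.7  (c) BW = 53.77 Hz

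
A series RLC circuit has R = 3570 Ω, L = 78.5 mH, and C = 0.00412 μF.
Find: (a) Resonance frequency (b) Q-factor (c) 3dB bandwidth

Step 1 — Resonance: ω₀ = 1/√(LC) = 1/√(0.0785·4.12e-09) = 5.561e+04 rad/s.
Step 2 — f₀ = ω₀/(2π) = 8850 Hz.
Step 3 — Series Q: Q = ω₀L/R = 5.561e+04·0.0785/3570 = 1.223.
Step 4 — Bandwidth: Δω = ω₀/Q = 4.548e+04 rad/s; BW = Δω/(2π) = 7238 Hz.

(a) f₀ = 8850 Hz  (b) Q = 1.223  (c) BW = 7238 Hz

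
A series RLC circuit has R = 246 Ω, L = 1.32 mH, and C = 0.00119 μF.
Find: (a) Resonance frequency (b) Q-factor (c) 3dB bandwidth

Step 1 — Resonance: ω₀ = 1/√(LC) = 1/√(0.00132·1.19e-09) = 7.979e+05 rad/s.
Step 2 — f₀ = ω₀/(2π) = 1.27e+05 Hz.
Step 3 — Series Q: Q = ω₀L/R = 7.979e+05·0.00132/246 = 4.281.
Step 4 — Bandwidth: Δω = ω₀/Q = 1.864e+05 rad/s; BW = Δω/(2π) = 2.966e+04 Hz.

(a) f₀ = 1.27e+05 Hz  (b) Q = 4.281  (c) BW = 2.966e+04 Hz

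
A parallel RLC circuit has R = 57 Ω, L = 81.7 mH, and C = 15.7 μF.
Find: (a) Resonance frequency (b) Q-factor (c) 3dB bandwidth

Step 1 — Resonance: ω₀ = 1/√(LC) = 1/√(0.0817·1.57e-05) = 883 rad/s.
Step 2 — f₀ = ω₀/(2π) = 140.5 Hz.
Step 3 — Parallel Q: Q = R/(ω₀L) = 57/(883·0.0817) = 0.7902.
Step 4 — Bandwidth: Δω = ω₀/Q = 1117 rad/s; BW = Δω/(2π) = 177.8 Hz.

(a) f₀ = 140.5 Hz  (b) Q = 0.7902  (c) BW = 177.8 Hz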